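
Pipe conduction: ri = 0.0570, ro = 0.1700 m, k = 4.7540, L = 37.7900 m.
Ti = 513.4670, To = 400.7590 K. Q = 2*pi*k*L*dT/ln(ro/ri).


dT = 112.7080 K
ln(ro/ri) = 1.0927
Q = 2*pi*4.7540*37.7900*112.7080 / 1.0927 = 116426.2718 W

116426.2718 W


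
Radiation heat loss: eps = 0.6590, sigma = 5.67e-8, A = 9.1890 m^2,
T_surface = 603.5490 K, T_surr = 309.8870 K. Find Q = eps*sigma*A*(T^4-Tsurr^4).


T^4 = 1.3269e+11
Tsurr^4 = 9.2218e+09
Q = 0.6590 * 5.67e-8 * 9.1890 * 1.2347e+11 = 42394.0442 W

42394.0442 W


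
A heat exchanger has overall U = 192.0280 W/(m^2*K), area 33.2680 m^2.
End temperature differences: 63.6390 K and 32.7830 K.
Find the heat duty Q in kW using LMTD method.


LMTD = 46.5178 K
Q = 192.0280 * 33.2680 * 46.5178 = 297173.5424 W = 297.1735 kW

297.1735 kW


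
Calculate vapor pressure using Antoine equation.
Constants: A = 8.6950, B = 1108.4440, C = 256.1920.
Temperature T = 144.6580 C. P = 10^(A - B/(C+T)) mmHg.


C+T = 400.8500
B/(C+T) = 2.7652
log10(P) = 8.6950 - 2.7652 = 5.9298
P = 10^5.9298 = 850679.8033 mmHg

850679.8033 mmHg


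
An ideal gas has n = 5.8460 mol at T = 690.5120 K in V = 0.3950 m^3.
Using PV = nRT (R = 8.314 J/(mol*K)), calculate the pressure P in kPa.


P = nRT/V = 5.8460 * 8.314 * 690.5120 / 0.3950
= 33561.3994 / 0.3950 = 84965.5682 Pa = 84.9656 kPa

84.9656 kPa


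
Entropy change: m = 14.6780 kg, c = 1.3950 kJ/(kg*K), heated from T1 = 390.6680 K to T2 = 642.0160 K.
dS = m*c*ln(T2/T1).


T2/T1 = 1.6434
ln(T2/T1) = 0.4968
dS = 14.6780 * 1.3950 * 0.4968 = 10.1715 kJ/K

10.1715 kJ/K


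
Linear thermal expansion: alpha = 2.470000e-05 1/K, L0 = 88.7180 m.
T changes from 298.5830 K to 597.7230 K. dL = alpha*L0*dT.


dT = 299.1400 K
dL = 2.470000e-05 * 88.7180 * 299.1400 = 0.655516 m
L_final = 89.373516 m

dL = 0.655516 m


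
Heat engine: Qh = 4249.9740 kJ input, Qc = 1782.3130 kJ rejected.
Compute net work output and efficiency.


W = 4249.9740 - 1782.3130 = 2467.6610 kJ
eta = 2467.6610 / 4249.9740 = 0.5806 = 58.0630%

W = 2467.6610 kJ, eta = 58.0630%


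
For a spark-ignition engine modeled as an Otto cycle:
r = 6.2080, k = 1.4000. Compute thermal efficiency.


r^(k-1) = 2.0758
eta = 1 - 1/2.0758 = 0.5183 = 51.8253%

51.8253%


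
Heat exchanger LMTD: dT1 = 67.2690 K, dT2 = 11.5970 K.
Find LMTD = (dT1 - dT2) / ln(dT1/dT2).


dT1/dT2 = 5.8006
ln(dT1/dT2) = 1.7580
LMTD = 55.6720 / 1.7580 = 31.6686 K

31.6686 K


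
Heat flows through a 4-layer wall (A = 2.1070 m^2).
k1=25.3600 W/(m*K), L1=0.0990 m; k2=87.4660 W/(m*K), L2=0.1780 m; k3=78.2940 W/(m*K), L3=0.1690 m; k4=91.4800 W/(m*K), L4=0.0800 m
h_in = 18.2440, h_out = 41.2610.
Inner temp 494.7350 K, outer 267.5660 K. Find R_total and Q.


R_conv_in = 1/(18.2440*2.1070) = 0.0260
R_1 = 0.0990/(25.3600*2.1070) = 0.0019
R_2 = 0.1780/(87.4660*2.1070) = 0.0010
R_3 = 0.1690/(78.2940*2.1070) = 0.0010
R_4 = 0.0800/(91.4800*2.1070) = 0.0004
R_conv_out = 1/(41.2610*2.1070) = 0.0115
R_total = 0.0418 K/W
Q = 227.1690 / 0.0418 = 5437.8879 W

R_total = 0.0418 K/W, Q = 5437.8879 W


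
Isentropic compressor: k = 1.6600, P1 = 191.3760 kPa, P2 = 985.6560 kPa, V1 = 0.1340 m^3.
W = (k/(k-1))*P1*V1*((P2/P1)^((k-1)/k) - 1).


(k-1)/k = 0.3976
(P2/P1)^exp = 1.9188
W = 2.5152 * 191.3760 * 0.1340 * (1.9188 - 1) = 59.2594 kJ

59.2594 kJ


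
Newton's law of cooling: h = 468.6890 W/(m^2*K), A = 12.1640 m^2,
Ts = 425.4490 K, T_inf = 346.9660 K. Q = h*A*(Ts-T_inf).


dT = 78.4830 K
Q = 468.6890 * 12.1640 * 78.4830 = 447442.0209 W

447442.0209 W


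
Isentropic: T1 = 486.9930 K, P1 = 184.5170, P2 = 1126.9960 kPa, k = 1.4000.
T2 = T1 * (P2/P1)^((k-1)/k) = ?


(k-1)/k = 0.2857
(P2/P1)^exp = 1.6770
T2 = 486.9930 * 1.6770 = 816.6982 K

816.6982 K


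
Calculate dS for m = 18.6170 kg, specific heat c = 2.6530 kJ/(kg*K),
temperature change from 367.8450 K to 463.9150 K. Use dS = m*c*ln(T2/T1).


T2/T1 = 1.2612
ln(T2/T1) = 0.2320
dS = 18.6170 * 2.6530 * 0.2320 = 11.4606 kJ/K

11.4606 kJ/K


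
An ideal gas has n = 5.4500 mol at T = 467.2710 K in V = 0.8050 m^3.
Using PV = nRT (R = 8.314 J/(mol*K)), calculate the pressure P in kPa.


P = nRT/V = 5.4500 * 8.314 * 467.2710 / 0.8050
= 21172.6565 / 0.8050 = 26301.4366 Pa = 26.3014 kPa

26.3014 kPa


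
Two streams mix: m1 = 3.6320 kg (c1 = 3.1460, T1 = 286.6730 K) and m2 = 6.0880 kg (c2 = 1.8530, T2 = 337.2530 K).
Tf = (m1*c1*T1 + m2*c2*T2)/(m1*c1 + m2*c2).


num = 7080.1764
den = 22.7073
Tf = 311.8013 K

311.8013 K


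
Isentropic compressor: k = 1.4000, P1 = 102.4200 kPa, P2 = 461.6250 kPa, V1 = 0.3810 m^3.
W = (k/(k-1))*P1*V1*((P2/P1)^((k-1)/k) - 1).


(k-1)/k = 0.2857
(P2/P1)^exp = 1.5376
W = 3.5000 * 102.4200 * 0.3810 * (1.5376 - 1) = 73.4173 kJ

73.4173 kJ


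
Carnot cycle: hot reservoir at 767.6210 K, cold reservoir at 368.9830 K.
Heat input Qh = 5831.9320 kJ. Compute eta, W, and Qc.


eta = 1 - 368.9830/767.6210 = 0.5193
W = 0.5193 * 5831.9320 = 3028.6166 kJ
Qc = 5831.9320 - 3028.6166 = 2803.3154 kJ

eta = 51.9316%, W = 3028.6166 kJ, Qc = 2803.3154 kJ


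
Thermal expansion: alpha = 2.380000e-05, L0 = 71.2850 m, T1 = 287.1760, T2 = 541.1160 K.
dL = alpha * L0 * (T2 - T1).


dT = 253.9400 K
dL = 2.380000e-05 * 71.2850 * 253.9400 = 0.430830 m
L_final = 71.715830 m

dL = 0.430830 m


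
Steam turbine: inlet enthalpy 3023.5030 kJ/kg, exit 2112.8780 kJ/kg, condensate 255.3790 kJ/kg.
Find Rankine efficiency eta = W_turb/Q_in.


W = 910.6250 kJ/kg
Q_in = 2768.1240 kJ/kg
eta = 0.3290 = 32.8968%

eta = 32.8968%


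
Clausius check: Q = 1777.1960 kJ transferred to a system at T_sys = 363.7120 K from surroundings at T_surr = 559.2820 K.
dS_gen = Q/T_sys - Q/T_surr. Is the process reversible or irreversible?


dS_sys = 1777.1960/363.7120 = 4.8863 kJ/K
dS_surr = -1777.1960/559.2820 = -3.1776 kJ/K
dS_gen = 4.8863 - 3.1776 = 1.7086 kJ/K (irreversible)

dS_gen = 1.7086 kJ/K, irreversible


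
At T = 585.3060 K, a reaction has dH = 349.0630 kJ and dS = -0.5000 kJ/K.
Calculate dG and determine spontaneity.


T*dS = 585.3060 * -0.5000 = -292.6530 kJ
dG = 349.0630 + 292.6530 = 641.7160 kJ (non-spontaneous)

dG = 641.7160 kJ, non-spontaneous


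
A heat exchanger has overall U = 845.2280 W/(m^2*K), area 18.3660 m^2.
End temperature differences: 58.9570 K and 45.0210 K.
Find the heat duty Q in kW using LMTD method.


LMTD = 51.6762 K
Q = 845.2280 * 18.3660 * 51.6762 = 802193.1580 W = 802.1932 kW

802.1932 kW


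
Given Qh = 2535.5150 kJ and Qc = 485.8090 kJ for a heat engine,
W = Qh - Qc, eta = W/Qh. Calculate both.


W = 2535.5150 - 485.8090 = 2049.7060 kJ
eta = 2049.7060 / 2535.5150 = 0.8084 = 80.8398%

W = 2049.7060 kJ, eta = 80.8398%


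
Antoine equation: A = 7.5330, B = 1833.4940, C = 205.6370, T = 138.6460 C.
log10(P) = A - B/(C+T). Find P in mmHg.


C+T = 344.2830
B/(C+T) = 5.3255
log10(P) = 7.5330 - 5.3255 = 2.2075
P = 10^2.2075 = 161.2341 mmHg

161.2341 mmHg


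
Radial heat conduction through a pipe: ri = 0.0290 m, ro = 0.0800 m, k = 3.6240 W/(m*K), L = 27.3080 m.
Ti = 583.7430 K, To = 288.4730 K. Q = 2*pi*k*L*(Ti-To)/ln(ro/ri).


dT = 295.2700 K
ln(ro/ri) = 1.0147
Q = 2*pi*3.6240*27.3080*295.2700 / 1.0147 = 180936.6024 W

180936.6024 W


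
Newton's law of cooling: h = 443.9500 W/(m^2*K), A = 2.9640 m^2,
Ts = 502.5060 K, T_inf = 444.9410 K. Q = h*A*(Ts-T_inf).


dT = 57.5650 K
Q = 443.9500 * 2.9640 * 57.5650 = 75747.9299 W

75747.9299 W


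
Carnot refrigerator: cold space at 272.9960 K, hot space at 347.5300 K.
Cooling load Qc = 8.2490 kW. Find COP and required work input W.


COP = 272.9960 / 74.5340 = 3.6627
W = 8.2490 / 3.6627 = 2.2522 kW

COP = 3.6627, W = 2.2522 kW


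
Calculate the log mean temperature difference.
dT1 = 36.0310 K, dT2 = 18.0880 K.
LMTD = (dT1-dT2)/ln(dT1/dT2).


dT1/dT2 = 1.9920
ln(dT1/dT2) = 0.6891
LMTD = 17.9430 / 0.6891 = 26.0371 K

26.0371 K


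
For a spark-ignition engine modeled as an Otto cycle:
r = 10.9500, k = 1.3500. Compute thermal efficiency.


r^(k-1) = 2.3110
eta = 1 - 1/2.3110 = 0.5673 = 56.7282%

56.7282%


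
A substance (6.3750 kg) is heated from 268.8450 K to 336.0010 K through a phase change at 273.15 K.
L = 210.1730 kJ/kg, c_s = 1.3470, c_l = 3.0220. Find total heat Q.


Q1 (sensible, solid) = 6.3750 * 1.3470 * 4.3050 = 36.9676 kJ
Q2 (latent) = 6.3750 * 210.1730 = 1339.8529 kJ
Q3 (sensible, liquid) = 6.3750 * 3.0220 * 62.8510 = 1210.8402 kJ
Q_total = 2587.6607 kJ

2587.6607 kJ


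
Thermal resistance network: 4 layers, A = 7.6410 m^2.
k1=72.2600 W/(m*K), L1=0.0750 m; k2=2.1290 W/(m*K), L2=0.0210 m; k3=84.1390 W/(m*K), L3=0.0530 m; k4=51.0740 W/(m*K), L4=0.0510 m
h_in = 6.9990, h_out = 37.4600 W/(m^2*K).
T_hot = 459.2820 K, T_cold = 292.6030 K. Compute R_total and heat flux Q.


R_conv_in = 1/(6.9990*7.6410) = 0.0187
R_1 = 0.0750/(72.2600*7.6410) = 0.0001
R_2 = 0.0210/(2.1290*7.6410) = 0.0013
R_3 = 0.0530/(84.1390*7.6410) = 8.2438e-05
R_4 = 0.0510/(51.0740*7.6410) = 0.0001
R_conv_out = 1/(37.4600*7.6410) = 0.0035
R_total = 0.0238 K/W
Q = 166.6790 / 0.0238 = 6993.8178 W

R_total = 0.0238 K/W, Q = 6993.8178 W


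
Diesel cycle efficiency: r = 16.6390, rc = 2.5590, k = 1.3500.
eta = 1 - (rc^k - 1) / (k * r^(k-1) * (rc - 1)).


r^(k-1) = 2.6754
rc^k = 3.5555
eta = 0.5462 = 54.6170%

54.6170%


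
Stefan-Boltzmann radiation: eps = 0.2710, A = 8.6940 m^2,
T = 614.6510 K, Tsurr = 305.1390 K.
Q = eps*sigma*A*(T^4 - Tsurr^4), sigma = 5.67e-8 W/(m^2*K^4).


T^4 = 1.4273e+11
Tsurr^4 = 8.6694e+09
Q = 0.2710 * 5.67e-8 * 8.6940 * 1.3406e+11 = 17909.0303 W

17909.0303 W


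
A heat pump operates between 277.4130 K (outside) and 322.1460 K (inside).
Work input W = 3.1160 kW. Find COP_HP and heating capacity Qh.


COP = 322.1460 / 44.7330 = 7.2015
Qh = 7.2015 * 3.1160 = 22.4400 kW

COP = 7.2015, Qh = 22.4400 kW


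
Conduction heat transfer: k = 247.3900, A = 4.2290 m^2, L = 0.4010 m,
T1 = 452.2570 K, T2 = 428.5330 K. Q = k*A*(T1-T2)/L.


dT = 23.7240 K
Q = 247.3900 * 4.2290 * 23.7240 / 0.4010 = 61896.1118 W

61896.1118 W


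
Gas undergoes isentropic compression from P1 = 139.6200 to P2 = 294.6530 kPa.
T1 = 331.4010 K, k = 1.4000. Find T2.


(k-1)/k = 0.2857
(P2/P1)^exp = 1.2379
T2 = 331.4010 * 1.2379 = 410.2315 K

410.2315 K


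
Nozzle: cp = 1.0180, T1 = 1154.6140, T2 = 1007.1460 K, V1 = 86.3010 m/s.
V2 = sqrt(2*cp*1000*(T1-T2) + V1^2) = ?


dT = 147.4680 K
2*cp*1000*dT = 300244.8480
V1^2 = 7447.8626
V2 = sqrt(307692.7106) = 554.7006 m/s

554.7006 m/s


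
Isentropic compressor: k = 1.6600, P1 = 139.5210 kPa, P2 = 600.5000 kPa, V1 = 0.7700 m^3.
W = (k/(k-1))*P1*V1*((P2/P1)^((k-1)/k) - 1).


(k-1)/k = 0.3976
(P2/P1)^exp = 1.7866
W = 2.5152 * 139.5210 * 0.7700 * (1.7866 - 1) = 212.5378 kJ

212.5378 kJ


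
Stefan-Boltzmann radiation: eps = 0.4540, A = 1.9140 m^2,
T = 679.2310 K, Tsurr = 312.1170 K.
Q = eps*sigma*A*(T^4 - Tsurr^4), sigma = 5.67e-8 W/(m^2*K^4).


T^4 = 2.1285e+11
Tsurr^4 = 9.4901e+09
Q = 0.4540 * 5.67e-8 * 1.9140 * 2.0336e+11 = 10019.4155 W

10019.4155 W


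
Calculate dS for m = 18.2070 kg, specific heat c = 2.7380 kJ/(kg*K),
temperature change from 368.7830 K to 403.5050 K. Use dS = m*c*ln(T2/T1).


T2/T1 = 1.0942
ln(T2/T1) = 0.0900
dS = 18.2070 * 2.7380 * 0.0900 = 4.4856 kJ/K

4.4856 kJ/K


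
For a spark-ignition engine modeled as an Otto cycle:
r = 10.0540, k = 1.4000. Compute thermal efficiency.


r^(k-1) = 2.5173
eta = 1 - 1/2.5173 = 0.6027 = 60.2750%

60.2750%


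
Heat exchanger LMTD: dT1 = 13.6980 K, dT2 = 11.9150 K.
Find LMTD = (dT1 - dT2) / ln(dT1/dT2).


dT1/dT2 = 1.1496
ln(dT1/dT2) = 0.1395
LMTD = 1.7830 / 0.1395 = 12.7858 K

12.7858 K


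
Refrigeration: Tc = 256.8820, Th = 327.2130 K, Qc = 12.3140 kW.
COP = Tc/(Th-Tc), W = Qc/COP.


COP = 256.8820 / 70.3310 = 3.6525
W = 12.3140 / 3.6525 = 3.3714 kW

COP = 3.6525, W = 3.3714 kW


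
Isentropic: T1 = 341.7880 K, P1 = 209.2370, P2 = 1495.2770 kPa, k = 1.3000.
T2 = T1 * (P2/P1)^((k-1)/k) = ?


(k-1)/k = 0.2308
(P2/P1)^exp = 1.5743
T2 = 341.7880 * 1.5743 = 538.0875 K

538.0875 K


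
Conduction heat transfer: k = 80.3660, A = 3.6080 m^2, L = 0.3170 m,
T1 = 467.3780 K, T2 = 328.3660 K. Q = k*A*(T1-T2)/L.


dT = 139.0120 K
Q = 80.3660 * 3.6080 * 139.0120 / 0.3170 = 127154.5518 W

127154.5518 W


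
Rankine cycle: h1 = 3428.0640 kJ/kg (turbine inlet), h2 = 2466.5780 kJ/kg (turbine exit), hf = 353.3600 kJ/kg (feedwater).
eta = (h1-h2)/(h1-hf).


W = 961.4860 kJ/kg
Q_in = 3074.7040 kJ/kg
eta = 0.3127 = 31.2708%

eta = 31.2708%


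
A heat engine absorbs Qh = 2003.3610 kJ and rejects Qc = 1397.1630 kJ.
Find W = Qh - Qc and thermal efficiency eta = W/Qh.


W = 2003.3610 - 1397.1630 = 606.1980 kJ
eta = 606.1980 / 2003.3610 = 0.3026 = 30.2590%

W = 606.1980 kJ, eta = 30.2590%


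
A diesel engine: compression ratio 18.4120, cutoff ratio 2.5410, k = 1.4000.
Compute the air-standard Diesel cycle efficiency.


r^(k-1) = 3.2066
rc^k = 3.6898
eta = 0.6112 = 61.1175%

61.1175%


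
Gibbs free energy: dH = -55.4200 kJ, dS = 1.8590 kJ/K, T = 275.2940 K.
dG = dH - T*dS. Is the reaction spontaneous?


T*dS = 275.2940 * 1.8590 = 511.7715 kJ
dG = -55.4200 - 511.7715 = -567.1915 kJ (spontaneous)

dG = -567.1915 kJ, spontaneous


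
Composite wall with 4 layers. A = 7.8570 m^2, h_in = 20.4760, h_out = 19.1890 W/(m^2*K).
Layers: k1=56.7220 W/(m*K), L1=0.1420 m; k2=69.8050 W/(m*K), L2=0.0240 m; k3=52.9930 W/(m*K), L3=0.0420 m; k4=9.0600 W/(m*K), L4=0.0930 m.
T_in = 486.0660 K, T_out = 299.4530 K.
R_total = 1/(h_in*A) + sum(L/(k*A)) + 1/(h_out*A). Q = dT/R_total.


R_conv_in = 1/(20.4760*7.8570) = 0.0062
R_1 = 0.1420/(56.7220*7.8570) = 0.0003
R_2 = 0.0240/(69.8050*7.8570) = 4.3759e-05
R_3 = 0.0420/(52.9930*7.8570) = 0.0001
R_4 = 0.0930/(9.0600*7.8570) = 0.0013
R_conv_out = 1/(19.1890*7.8570) = 0.0066
R_total = 0.0146 K/W
Q = 186.6130 / 0.0146 = 12765.7580 W

R_total = 0.0146 K/W, Q = 12765.7580 W


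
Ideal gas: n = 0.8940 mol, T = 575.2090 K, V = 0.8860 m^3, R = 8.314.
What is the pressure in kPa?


P = nRT/V = 0.8940 * 8.314 * 575.2090 / 0.8860
= 4275.3651 / 0.8860 = 4825.4686 Pa = 4.8255 kPa

4.8255 kPa


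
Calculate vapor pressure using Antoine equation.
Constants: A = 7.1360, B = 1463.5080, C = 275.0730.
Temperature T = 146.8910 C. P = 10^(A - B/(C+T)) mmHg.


C+T = 421.9640
B/(C+T) = 3.4683
log10(P) = 7.1360 - 3.4683 = 3.6677
P = 10^3.6677 = 4652.3854 mmHg

4652.3854 mmHg


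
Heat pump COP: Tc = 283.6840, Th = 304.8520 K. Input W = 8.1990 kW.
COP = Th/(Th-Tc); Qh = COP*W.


COP = 304.8520 / 21.1680 = 14.4015
Qh = 14.4015 * 8.1990 = 118.0783 kW

COP = 14.4015, Qh = 118.0783 kW


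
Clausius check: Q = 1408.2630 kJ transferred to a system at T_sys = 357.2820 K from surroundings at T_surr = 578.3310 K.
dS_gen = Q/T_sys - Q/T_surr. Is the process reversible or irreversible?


dS_sys = 1408.2630/357.2820 = 3.9416 kJ/K
dS_surr = -1408.2630/578.3310 = -2.4350 kJ/K
dS_gen = 3.9416 - 2.4350 = 1.5066 kJ/K (irreversible)

dS_gen = 1.5066 kJ/K, irreversible


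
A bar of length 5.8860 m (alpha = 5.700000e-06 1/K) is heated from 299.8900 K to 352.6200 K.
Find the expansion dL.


dT = 52.7300 K
dL = 5.700000e-06 * 5.8860 * 52.7300 = 0.001769 m
L_final = 5.887769 m

dL = 0.001769 m


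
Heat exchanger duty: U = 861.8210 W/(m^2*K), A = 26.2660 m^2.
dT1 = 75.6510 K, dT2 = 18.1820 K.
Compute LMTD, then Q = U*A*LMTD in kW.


LMTD = 40.3094 K
Q = 861.8210 * 26.2660 * 40.3094 = 912466.5232 W = 912.4665 kW

912.4665 kW


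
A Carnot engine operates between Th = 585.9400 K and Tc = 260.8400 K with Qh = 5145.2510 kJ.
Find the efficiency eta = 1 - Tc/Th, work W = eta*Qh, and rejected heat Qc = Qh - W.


eta = 1 - 260.8400/585.9400 = 0.5548
W = 0.5548 * 5145.2510 = 2854.7652 kJ
Qc = 5145.2510 - 2854.7652 = 2290.4858 kJ

eta = 55.4835%, W = 2854.7652 kJ, Qc = 2290.4858 kJ


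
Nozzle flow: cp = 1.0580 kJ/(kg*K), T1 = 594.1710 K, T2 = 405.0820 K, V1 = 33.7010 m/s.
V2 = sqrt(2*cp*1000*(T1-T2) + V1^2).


dT = 189.0890 K
2*cp*1000*dT = 400112.3240
V1^2 = 1135.7574
V2 = sqrt(401248.0814) = 633.4415 m/s

633.4415 m/s


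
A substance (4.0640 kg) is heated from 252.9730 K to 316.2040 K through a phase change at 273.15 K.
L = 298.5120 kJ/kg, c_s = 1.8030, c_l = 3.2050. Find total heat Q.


Q1 (sensible, solid) = 4.0640 * 1.8030 * 20.1770 = 147.8448 kJ
Q2 (latent) = 4.0640 * 298.5120 = 1213.1528 kJ
Q3 (sensible, liquid) = 4.0640 * 3.2050 * 43.0540 = 560.7835 kJ
Q_total = 1921.7811 kJ

1921.7811 kJ


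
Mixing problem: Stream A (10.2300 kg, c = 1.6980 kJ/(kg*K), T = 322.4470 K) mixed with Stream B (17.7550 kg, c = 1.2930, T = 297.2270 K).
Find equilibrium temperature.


num = 12424.5827
den = 40.3278
Tf = 308.0901 K

308.0901 K


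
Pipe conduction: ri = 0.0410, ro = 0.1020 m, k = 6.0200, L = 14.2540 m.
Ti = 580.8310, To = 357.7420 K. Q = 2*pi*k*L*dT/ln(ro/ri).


dT = 223.0890 K
ln(ro/ri) = 0.9114
Q = 2*pi*6.0200*14.2540*223.0890 / 0.9114 = 131972.0281 W

131972.0281 W


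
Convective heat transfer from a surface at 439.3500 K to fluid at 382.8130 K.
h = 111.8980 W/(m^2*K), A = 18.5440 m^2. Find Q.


dT = 56.5370 K
Q = 111.8980 * 18.5440 * 56.5370 = 117316.3393 W

117316.3393 W


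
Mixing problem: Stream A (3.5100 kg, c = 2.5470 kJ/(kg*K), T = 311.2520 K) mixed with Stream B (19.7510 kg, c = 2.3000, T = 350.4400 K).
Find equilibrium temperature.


num = 18702.1266
den = 54.3673
Tf = 343.9961 K

343.9961 K


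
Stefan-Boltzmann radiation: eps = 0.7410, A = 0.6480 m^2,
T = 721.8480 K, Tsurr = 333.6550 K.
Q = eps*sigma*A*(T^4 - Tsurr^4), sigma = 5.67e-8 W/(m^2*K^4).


T^4 = 2.7151e+11
Tsurr^4 = 1.2393e+10
Q = 0.7410 * 5.67e-8 * 0.6480 * 2.5911e+11 = 7054.5379 W

7054.5379 W


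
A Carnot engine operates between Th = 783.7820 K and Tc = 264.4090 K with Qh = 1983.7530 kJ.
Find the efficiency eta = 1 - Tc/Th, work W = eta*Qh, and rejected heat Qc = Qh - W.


eta = 1 - 264.4090/783.7820 = 0.6626
W = 0.6626 * 1983.7530 = 1314.5336 kJ
Qc = 1983.7530 - 1314.5336 = 669.2194 kJ

eta = 66.2650%, W = 1314.5336 kJ, Qc = 669.2194 kJ


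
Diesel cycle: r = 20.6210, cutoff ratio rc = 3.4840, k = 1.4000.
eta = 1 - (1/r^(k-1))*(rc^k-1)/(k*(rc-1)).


r^(k-1) = 3.3552
rc^k = 5.7400
eta = 0.5938 = 59.3770%

59.3770%


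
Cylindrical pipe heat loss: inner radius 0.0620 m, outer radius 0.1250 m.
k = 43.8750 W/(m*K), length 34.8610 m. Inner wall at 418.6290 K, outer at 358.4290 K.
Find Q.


dT = 60.2000 K
ln(ro/ri) = 0.7012
Q = 2*pi*43.8750*34.8610*60.2000 / 0.7012 = 825095.4858 W

825095.4858 W


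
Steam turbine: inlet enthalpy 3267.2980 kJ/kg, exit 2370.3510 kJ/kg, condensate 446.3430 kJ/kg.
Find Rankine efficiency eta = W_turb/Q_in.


W = 896.9470 kJ/kg
Q_in = 2820.9550 kJ/kg
eta = 0.3180 = 31.7959%

eta = 31.7959%


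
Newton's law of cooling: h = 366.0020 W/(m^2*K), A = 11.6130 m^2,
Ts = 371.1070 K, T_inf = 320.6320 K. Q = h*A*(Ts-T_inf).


dT = 50.4750 K
Q = 366.0020 * 11.6130 * 50.4750 = 214537.9924 W

214537.9924 W


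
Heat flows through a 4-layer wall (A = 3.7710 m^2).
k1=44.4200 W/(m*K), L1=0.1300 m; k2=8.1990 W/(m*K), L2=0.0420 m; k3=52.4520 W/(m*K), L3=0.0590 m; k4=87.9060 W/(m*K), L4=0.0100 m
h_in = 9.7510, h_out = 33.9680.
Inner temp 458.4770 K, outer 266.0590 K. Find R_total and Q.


R_conv_in = 1/(9.7510*3.7710) = 0.0272
R_1 = 0.1300/(44.4200*3.7710) = 0.0008
R_2 = 0.0420/(8.1990*3.7710) = 0.0014
R_3 = 0.0590/(52.4520*3.7710) = 0.0003
R_4 = 0.0100/(87.9060*3.7710) = 3.0167e-05
R_conv_out = 1/(33.9680*3.7710) = 0.0078
R_total = 0.0375 K/W
Q = 192.4180 / 0.0375 = 5135.9285 W

R_total = 0.0375 K/W, Q = 5135.9285 W


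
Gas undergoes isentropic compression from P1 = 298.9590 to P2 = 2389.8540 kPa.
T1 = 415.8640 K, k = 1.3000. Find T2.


(k-1)/k = 0.2308
(P2/P1)^exp = 1.6156
T2 = 415.8640 * 1.6156 = 671.8626 K

671.8626 K


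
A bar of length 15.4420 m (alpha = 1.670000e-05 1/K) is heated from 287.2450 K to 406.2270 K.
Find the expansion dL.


dT = 118.9820 K
dL = 1.670000e-05 * 15.4420 * 118.9820 = 0.030683 m
L_final = 15.472683 m

dL = 0.030683 m


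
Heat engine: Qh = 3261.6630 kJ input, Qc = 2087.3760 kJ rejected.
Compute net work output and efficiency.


W = 3261.6630 - 2087.3760 = 1174.2870 kJ
eta = 1174.2870 / 3261.6630 = 0.3600 = 36.0027%

W = 1174.2870 kJ, eta = 36.0027%


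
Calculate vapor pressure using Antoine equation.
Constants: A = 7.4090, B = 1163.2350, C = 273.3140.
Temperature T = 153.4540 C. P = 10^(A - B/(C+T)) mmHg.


C+T = 426.7680
B/(C+T) = 2.7257
log10(P) = 7.4090 - 2.7257 = 4.6833
P = 10^4.6833 = 48229.7842 mmHg

48229.7842 mmHg


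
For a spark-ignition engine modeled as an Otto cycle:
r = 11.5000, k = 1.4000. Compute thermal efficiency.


r^(k-1) = 2.6563
eta = 1 - 1/2.6563 = 0.6235 = 62.3538%

62.3538%


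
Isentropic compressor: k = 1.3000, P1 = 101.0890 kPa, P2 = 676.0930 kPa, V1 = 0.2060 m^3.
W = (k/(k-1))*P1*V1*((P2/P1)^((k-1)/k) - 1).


(k-1)/k = 0.2308
(P2/P1)^exp = 1.5504
W = 4.3333 * 101.0890 * 0.2060 * (1.5504 - 1) = 49.6709 kJ

49.6709 kJ


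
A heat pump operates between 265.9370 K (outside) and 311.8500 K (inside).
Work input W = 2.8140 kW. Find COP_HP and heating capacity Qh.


COP = 311.8500 / 45.9130 = 6.7922
Qh = 6.7922 * 2.8140 = 19.1132 kW

COP = 6.7922, Qh = 19.1132 kW


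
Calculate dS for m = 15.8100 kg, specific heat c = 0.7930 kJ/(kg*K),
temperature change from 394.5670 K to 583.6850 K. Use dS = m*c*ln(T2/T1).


T2/T1 = 1.4793
ln(T2/T1) = 0.3916
dS = 15.8100 * 0.7930 * 0.3916 = 4.9093 kJ/K

4.9093 kJ/K


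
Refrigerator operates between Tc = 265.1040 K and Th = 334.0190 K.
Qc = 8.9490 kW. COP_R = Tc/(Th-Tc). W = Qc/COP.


COP = 265.1040 / 68.9150 = 3.8468
W = 8.9490 / 3.8468 = 2.3263 kW

COP = 3.8468, W = 2.3263 kW


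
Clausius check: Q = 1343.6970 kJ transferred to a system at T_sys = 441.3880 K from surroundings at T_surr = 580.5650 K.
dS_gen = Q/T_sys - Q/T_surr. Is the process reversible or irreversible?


dS_sys = 1343.6970/441.3880 = 3.0443 kJ/K
dS_surr = -1343.6970/580.5650 = -2.3145 kJ/K
dS_gen = 3.0443 - 2.3145 = 0.7298 kJ/K (irreversible)

dS_gen = 0.7298 kJ/K, irreversible


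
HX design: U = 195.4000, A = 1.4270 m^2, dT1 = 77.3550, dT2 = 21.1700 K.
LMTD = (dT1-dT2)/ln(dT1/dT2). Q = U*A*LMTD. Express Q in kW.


LMTD = 43.3586 K
Q = 195.4000 * 1.4270 * 43.3586 = 12089.9414 W = 12.0899 kW

12.0899 kW


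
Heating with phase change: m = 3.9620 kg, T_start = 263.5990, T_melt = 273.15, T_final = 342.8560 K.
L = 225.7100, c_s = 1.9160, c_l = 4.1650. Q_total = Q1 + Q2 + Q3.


Q1 (sensible, solid) = 3.9620 * 1.9160 * 9.5510 = 72.5035 kJ
Q2 (latent) = 3.9620 * 225.7100 = 894.2630 kJ
Q3 (sensible, liquid) = 3.9620 * 4.1650 * 69.7060 = 1150.2696 kJ
Q_total = 2117.0361 kJ

2117.0361 kJ


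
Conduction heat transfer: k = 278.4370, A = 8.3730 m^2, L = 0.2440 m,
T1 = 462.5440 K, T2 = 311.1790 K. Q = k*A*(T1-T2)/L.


dT = 151.3650 K
Q = 278.4370 * 8.3730 * 151.3650 / 0.2440 = 1446251.0123 W

1446251.0123 W


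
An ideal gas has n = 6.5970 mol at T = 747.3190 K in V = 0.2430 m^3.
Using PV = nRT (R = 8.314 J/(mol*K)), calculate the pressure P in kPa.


P = nRT/V = 6.5970 * 8.314 * 747.3190 / 0.2430
= 40988.5475 / 0.2430 = 168677.1501 Pa = 168.6772 kPa

168.6772 kPa


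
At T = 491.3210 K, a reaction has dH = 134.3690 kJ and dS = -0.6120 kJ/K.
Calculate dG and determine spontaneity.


T*dS = 491.3210 * -0.6120 = -300.6885 kJ
dG = 134.3690 + 300.6885 = 435.0575 kJ (non-spontaneous)

dG = 435.0575 kJ, non-spontaneous


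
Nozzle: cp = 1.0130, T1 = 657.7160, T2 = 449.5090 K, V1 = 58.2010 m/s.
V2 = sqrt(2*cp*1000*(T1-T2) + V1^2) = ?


dT = 208.2070 K
2*cp*1000*dT = 421827.3820
V1^2 = 3387.3564
V2 = sqrt(425214.7384) = 652.0849 m/s

652.0849 m/s


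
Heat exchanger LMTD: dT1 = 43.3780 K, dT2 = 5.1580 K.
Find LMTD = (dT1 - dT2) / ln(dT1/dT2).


dT1/dT2 = 8.4098
ln(dT1/dT2) = 2.1294
LMTD = 38.2200 / 2.1294 = 17.9487 K

17.9487 K


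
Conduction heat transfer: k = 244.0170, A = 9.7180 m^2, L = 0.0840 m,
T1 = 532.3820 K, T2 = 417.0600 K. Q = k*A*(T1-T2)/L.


dT = 115.3220 K
Q = 244.0170 * 9.7180 * 115.3220 / 0.0840 = 3255591.1394 W

3255591.1394 W


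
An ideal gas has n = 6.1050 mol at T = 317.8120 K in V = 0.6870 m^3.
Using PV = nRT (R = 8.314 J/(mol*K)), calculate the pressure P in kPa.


P = nRT/V = 6.1050 * 8.314 * 317.8120 / 0.6870
= 16131.1741 / 0.6870 = 23480.6028 Pa = 23.4806 kPa

23.4806 kPa


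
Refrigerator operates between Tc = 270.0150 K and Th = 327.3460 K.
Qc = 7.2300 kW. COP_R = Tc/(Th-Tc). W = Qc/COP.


COP = 270.0150 / 57.3310 = 4.7098
W = 7.2300 / 4.7098 = 1.5351 kW

COP = 4.7098, W = 1.5351 kW


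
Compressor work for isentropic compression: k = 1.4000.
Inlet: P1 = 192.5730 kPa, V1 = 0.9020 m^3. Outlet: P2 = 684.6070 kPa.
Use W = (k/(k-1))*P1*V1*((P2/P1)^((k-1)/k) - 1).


(k-1)/k = 0.2857
(P2/P1)^exp = 1.4368
W = 3.5000 * 192.5730 * 0.9020 * (1.4368 - 1) = 265.5302 kJ

265.5302 kJ


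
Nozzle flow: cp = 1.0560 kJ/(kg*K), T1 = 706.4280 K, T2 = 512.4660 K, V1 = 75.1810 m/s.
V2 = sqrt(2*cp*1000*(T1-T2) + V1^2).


dT = 193.9620 K
2*cp*1000*dT = 409647.7440
V1^2 = 5652.1828
V2 = sqrt(415299.9268) = 644.4377 m/s

644.4377 m/s


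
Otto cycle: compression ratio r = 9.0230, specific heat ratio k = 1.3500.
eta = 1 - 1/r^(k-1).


r^(k-1) = 2.1596
eta = 1 - 1/2.1596 = 0.5370 = 53.6951%

53.6951%


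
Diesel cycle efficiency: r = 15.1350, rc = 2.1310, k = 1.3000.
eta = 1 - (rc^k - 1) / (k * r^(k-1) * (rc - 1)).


r^(k-1) = 2.2594
rc^k = 2.6740
eta = 0.4961 = 49.6093%

49.6093%


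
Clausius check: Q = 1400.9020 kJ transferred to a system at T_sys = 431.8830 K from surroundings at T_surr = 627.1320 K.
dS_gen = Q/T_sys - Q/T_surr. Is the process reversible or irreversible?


dS_sys = 1400.9020/431.8830 = 3.2437 kJ/K
dS_surr = -1400.9020/627.1320 = -2.2338 kJ/K
dS_gen = 3.2437 - 2.2338 = 1.0099 kJ/K (irreversible)

dS_gen = 1.0099 kJ/K, irreversible


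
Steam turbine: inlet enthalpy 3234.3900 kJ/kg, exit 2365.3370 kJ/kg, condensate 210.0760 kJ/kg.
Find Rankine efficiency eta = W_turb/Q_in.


W = 869.0530 kJ/kg
Q_in = 3024.3140 kJ/kg
eta = 0.2874 = 28.7355%

eta = 28.7355%


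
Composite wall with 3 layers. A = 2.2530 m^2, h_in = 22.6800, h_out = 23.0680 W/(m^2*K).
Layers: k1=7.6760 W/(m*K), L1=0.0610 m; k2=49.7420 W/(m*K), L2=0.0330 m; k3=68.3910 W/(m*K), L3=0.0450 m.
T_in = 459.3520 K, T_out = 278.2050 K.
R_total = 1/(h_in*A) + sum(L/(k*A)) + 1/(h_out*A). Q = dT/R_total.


R_conv_in = 1/(22.6800*2.2530) = 0.0196
R_1 = 0.0610/(7.6760*2.2530) = 0.0035
R_2 = 0.0330/(49.7420*2.2530) = 0.0003
R_3 = 0.0450/(68.3910*2.2530) = 0.0003
R_conv_out = 1/(23.0680*2.2530) = 0.0192
R_total = 0.0429 K/W
Q = 181.1470 / 0.0429 = 4220.0801 W

R_total = 0.0429 K/W, Q = 4220.0801 W


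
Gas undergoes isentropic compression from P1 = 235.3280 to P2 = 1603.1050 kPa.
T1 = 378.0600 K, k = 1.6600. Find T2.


(k-1)/k = 0.3976
(P2/P1)^exp = 2.1444
T2 = 378.0600 * 2.1444 = 810.7149 K

810.7149 K


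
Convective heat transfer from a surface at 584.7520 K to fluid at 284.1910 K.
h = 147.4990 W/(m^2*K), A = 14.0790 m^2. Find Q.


dT = 300.5610 K
Q = 147.4990 * 14.0790 * 300.5610 = 624156.5205 W

624156.5205 W


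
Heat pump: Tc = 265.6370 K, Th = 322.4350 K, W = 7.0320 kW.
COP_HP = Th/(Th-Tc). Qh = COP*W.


COP = 322.4350 / 56.7980 = 5.6769
Qh = 5.6769 * 7.0320 = 39.9198 kW

COP = 5.6769, Qh = 39.9198 kW


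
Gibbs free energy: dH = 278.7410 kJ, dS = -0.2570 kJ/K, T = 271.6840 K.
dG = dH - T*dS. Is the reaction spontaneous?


T*dS = 271.6840 * -0.2570 = -69.8228 kJ
dG = 278.7410 + 69.8228 = 348.5638 kJ (non-spontaneous)

dG = 348.5638 kJ, non-spontaneous


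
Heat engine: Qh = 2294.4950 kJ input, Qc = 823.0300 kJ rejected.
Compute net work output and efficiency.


W = 2294.4950 - 823.0300 = 1471.4650 kJ
eta = 1471.4650 / 2294.4950 = 0.6413 = 64.1302%

W = 1471.4650 kJ, eta = 64.1302%


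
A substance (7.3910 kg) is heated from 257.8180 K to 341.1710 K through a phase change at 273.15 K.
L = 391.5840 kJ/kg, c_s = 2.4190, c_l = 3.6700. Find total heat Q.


Q1 (sensible, solid) = 7.3910 * 2.4190 * 15.3320 = 274.1182 kJ
Q2 (latent) = 7.3910 * 391.5840 = 2894.1973 kJ
Q3 (sensible, liquid) = 7.3910 * 3.6700 * 68.0210 = 1845.0676 kJ
Q_total = 5013.3831 kJ

5013.3831 kJ


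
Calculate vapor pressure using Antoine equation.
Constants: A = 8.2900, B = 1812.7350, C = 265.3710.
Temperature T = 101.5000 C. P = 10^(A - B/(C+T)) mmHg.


C+T = 366.8710
B/(C+T) = 4.9411
log10(P) = 8.2900 - 4.9411 = 3.3489
P = 10^3.3489 = 2233.2163 mmHg

2233.2163 mmHg


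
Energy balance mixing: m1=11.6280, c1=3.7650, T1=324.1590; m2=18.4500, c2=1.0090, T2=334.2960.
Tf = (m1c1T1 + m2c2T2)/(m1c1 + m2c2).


num = 20414.7641
den = 62.3955
Tf = 327.1834 K

327.1834 K


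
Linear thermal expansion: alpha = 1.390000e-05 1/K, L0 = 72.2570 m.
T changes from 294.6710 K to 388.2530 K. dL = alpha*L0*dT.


dT = 93.5820 K
dL = 1.390000e-05 * 72.2570 * 93.5820 = 0.093991 m
L_final = 72.350991 m

dL = 0.093991 m


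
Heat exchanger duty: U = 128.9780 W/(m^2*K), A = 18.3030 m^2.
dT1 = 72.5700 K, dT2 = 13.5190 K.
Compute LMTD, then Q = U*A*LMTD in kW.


LMTD = 35.1399 K
Q = 128.9780 * 18.3030 * 35.1399 = 82954.1572 W = 82.9542 kW

82.9542 kW


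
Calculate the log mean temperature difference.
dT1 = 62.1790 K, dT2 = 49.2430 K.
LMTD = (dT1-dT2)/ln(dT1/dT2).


dT1/dT2 = 1.2627
ln(dT1/dT2) = 0.2333
LMTD = 12.9360 / 0.2333 = 55.4598 K

55.4598 K


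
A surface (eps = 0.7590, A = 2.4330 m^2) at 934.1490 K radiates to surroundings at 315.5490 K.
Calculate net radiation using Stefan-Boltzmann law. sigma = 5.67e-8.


T^4 = 7.6149e+11
Tsurr^4 = 9.9144e+09
Q = 0.7590 * 5.67e-8 * 2.4330 * 7.5158e+11 = 78693.7098 W

78693.7098 W


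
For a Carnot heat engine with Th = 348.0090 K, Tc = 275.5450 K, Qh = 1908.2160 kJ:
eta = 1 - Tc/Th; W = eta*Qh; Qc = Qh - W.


eta = 1 - 275.5450/348.0090 = 0.2082
W = 0.2082 * 1908.2160 = 397.3373 kJ
Qc = 1908.2160 - 397.3373 = 1510.8787 kJ

eta = 20.8224%, W = 397.3373 kJ, Qc = 1510.8787 kJ


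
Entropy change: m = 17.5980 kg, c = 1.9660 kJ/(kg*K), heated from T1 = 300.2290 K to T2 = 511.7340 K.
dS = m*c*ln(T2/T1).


T2/T1 = 1.7045
ln(T2/T1) = 0.5333
dS = 17.5980 * 1.9660 * 0.5333 = 18.4495 kJ/K

18.4495 kJ/K


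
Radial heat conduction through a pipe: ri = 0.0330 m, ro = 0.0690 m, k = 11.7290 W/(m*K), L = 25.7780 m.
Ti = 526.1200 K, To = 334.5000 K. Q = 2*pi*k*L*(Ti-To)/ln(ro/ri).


dT = 191.6200 K
ln(ro/ri) = 0.7376
Q = 2*pi*11.7290*25.7780*191.6200 / 0.7376 = 493526.6669 W

493526.6669 W


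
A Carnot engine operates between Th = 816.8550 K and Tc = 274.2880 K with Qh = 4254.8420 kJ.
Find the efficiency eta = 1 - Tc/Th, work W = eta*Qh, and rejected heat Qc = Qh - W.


eta = 1 - 274.2880/816.8550 = 0.6642
W = 0.6642 * 4254.8420 = 2826.1281 kJ
Qc = 4254.8420 - 2826.1281 = 1428.7139 kJ

eta = 66.4215%, W = 2826.1281 kJ, Qc = 1428.7139 kJ


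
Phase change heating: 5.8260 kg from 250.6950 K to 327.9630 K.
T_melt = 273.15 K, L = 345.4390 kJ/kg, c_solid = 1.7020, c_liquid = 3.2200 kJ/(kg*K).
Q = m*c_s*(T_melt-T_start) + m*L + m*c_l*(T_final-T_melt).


Q1 (sensible, solid) = 5.8260 * 1.7020 * 22.4550 = 222.6605 kJ
Q2 (latent) = 5.8260 * 345.4390 = 2012.5276 kJ
Q3 (sensible, liquid) = 5.8260 * 3.2200 * 54.8130 = 1028.2765 kJ
Q_total = 3263.4646 kJ

3263.4646 kJ


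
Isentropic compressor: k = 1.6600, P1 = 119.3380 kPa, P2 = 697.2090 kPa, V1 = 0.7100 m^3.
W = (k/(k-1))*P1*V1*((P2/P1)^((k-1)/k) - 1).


(k-1)/k = 0.3976
(P2/P1)^exp = 2.0174
W = 2.5152 * 119.3380 * 0.7100 * (2.0174 - 1) = 216.8114 kJ

216.8114 kJ


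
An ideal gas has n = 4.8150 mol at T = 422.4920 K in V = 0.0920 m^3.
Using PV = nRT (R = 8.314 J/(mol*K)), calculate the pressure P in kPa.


P = nRT/V = 4.8150 * 8.314 * 422.4920 / 0.0920
= 16913.1617 / 0.0920 = 183838.7143 Pa = 183.8387 kPa

183.8387 kPa


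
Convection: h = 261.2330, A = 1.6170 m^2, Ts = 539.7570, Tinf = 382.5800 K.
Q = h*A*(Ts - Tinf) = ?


dT = 157.1770 K
Q = 261.2330 * 1.6170 * 157.1770 = 66393.7277 W

66393.7277 W


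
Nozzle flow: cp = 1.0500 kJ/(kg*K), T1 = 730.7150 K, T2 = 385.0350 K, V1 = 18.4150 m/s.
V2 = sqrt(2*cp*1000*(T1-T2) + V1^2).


dT = 345.6800 K
2*cp*1000*dT = 725928.0000
V1^2 = 339.1122
V2 = sqrt(726267.1122) = 852.2131 m/s

852.2131 m/s


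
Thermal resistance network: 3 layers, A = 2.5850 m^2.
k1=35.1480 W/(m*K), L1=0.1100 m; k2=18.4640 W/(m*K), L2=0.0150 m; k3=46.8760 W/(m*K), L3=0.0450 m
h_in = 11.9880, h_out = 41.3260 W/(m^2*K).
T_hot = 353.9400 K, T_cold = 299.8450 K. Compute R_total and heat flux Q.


R_conv_in = 1/(11.9880*2.5850) = 0.0323
R_1 = 0.1100/(35.1480*2.5850) = 0.0012
R_2 = 0.0150/(18.4640*2.5850) = 0.0003
R_3 = 0.0450/(46.8760*2.5850) = 0.0004
R_conv_out = 1/(41.3260*2.5850) = 0.0094
R_total = 0.0435 K/W
Q = 54.0950 / 0.0435 = 1242.7997 W

R_total = 0.0435 K/W, Q = 1242.7997 W


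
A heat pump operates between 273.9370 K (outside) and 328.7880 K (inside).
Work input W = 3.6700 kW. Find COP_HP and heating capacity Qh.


COP = 328.7880 / 54.8510 = 5.9942
Qh = 5.9942 * 3.6700 = 21.9987 kW

COP = 5.9942, Qh = 21.9987 kW


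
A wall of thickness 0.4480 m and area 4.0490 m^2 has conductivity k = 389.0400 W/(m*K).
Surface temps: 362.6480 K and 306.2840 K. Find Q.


dT = 56.3640 K
Q = 389.0400 * 4.0490 * 56.3640 / 0.4480 = 198182.7387 W

198182.7387 W


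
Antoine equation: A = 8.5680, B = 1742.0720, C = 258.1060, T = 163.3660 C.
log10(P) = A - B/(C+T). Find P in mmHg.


C+T = 421.4720
B/(C+T) = 4.1333
log10(P) = 8.5680 - 4.1333 = 4.4347
P = 10^4.4347 = 27207.9469 mmHg

27207.9469 mmHg


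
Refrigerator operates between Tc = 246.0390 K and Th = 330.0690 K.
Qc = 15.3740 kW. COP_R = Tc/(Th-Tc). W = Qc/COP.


COP = 246.0390 / 84.0300 = 2.9280
W = 15.3740 / 2.9280 = 5.2507 kW

COP = 2.9280, W = 5.2507 kW


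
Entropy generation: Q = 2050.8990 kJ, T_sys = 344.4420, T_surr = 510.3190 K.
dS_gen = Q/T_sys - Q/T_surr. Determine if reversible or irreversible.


dS_sys = 2050.8990/344.4420 = 5.9543 kJ/K
dS_surr = -2050.8990/510.3190 = -4.0189 kJ/K
dS_gen = 5.9543 - 4.0189 = 1.9354 kJ/K (irreversible)

dS_gen = 1.9354 kJ/K, irreversible


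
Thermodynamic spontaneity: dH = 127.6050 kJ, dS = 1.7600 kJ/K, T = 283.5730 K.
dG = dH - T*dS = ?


T*dS = 283.5730 * 1.7600 = 499.0885 kJ
dG = 127.6050 - 499.0885 = -371.4835 kJ (spontaneous)

dG = -371.4835 kJ, spontaneous


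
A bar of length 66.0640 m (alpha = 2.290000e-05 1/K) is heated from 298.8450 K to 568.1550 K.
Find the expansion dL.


dT = 269.3100 K
dL = 2.290000e-05 * 66.0640 * 269.3100 = 0.407430 m
L_final = 66.471430 m

dL = 0.407430 m


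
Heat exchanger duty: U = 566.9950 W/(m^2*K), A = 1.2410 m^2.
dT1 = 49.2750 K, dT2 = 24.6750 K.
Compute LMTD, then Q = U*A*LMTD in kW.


LMTD = 35.5683 K
Q = 566.9950 * 1.2410 * 35.5683 = 25027.3368 W = 25.0273 kW

25.0273 kW


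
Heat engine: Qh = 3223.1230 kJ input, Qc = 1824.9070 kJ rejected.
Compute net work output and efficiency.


W = 3223.1230 - 1824.9070 = 1398.2160 kJ
eta = 1398.2160 / 3223.1230 = 0.4338 = 43.3808%

W = 1398.2160 kJ, eta = 43.3808%


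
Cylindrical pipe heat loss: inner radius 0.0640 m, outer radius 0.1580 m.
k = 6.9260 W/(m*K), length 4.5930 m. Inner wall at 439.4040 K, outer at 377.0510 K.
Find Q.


dT = 62.3530 K
ln(ro/ri) = 0.9037
Q = 2*pi*6.9260*4.5930*62.3530 / 0.9037 = 13790.6942 W

13790.6942 W


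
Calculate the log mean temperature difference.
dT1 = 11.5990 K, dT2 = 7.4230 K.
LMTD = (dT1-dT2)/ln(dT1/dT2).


dT1/dT2 = 1.5626
ln(dT1/dT2) = 0.4463
LMTD = 4.1760 / 0.4463 = 9.3562 K

9.3562 K


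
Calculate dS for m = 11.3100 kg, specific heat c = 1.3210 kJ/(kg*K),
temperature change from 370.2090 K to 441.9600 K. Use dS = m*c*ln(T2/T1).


T2/T1 = 1.1938
ln(T2/T1) = 0.1772
dS = 11.3100 * 1.3210 * 0.1772 = 2.6467 kJ/K

2.6467 kJ/K


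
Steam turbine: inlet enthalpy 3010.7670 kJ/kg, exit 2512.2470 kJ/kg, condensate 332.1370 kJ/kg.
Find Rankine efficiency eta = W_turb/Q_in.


W = 498.5200 kJ/kg
Q_in = 2678.6300 kJ/kg
eta = 0.1861 = 18.6110%

eta = 18.6110%


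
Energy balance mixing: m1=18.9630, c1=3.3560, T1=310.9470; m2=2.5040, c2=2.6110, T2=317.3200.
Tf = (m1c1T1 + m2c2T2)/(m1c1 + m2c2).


num = 21863.2340
den = 70.1778
Tf = 311.5407 K

311.5407 K


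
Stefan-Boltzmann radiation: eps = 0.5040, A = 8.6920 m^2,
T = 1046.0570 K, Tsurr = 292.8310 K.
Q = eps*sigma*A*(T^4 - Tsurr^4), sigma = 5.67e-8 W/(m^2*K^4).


T^4 = 1.1974e+12
Tsurr^4 = 7.3531e+09
Q = 0.5040 * 5.67e-8 * 8.6920 * 1.1900e+12 = 295582.9916 W

295582.9916 W


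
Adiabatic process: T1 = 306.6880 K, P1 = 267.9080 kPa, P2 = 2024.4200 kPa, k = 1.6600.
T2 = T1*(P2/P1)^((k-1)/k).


(k-1)/k = 0.3976
(P2/P1)^exp = 2.2347
T2 = 306.6880 * 2.2347 = 685.3404 K

685.3404 K


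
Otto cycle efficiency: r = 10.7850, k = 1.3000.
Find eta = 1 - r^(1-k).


r^(k-1) = 2.0410
eta = 1 - 1/2.0410 = 0.5100 = 51.0048%

51.0048%


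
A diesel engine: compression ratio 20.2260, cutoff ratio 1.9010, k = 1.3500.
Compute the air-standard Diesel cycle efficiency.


r^(k-1) = 2.8646
rc^k = 2.3803
eta = 0.6039 = 60.3871%

60.3871%


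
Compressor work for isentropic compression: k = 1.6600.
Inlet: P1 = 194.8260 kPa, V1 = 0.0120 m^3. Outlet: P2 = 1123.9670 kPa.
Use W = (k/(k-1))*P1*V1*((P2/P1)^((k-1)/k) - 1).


(k-1)/k = 0.3976
(P2/P1)^exp = 2.0073
W = 2.5152 * 194.8260 * 0.0120 * (2.0073 - 1) = 5.9230 kJ

5.9230 kJ


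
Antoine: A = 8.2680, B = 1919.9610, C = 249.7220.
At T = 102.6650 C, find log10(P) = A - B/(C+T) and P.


C+T = 352.3870
B/(C+T) = 5.4484
log10(P) = 8.2680 - 5.4484 = 2.8196
P = 10^2.8196 = 660.0176 mmHg

660.0176 mmHg


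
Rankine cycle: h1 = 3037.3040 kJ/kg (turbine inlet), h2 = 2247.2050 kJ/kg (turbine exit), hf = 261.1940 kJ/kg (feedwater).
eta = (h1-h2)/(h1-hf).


W = 790.0990 kJ/kg
Q_in = 2776.1100 kJ/kg
eta = 0.2846 = 28.4607%

eta = 28.4607%


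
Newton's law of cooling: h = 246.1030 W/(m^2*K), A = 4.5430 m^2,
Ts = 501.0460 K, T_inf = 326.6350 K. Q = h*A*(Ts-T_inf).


dT = 174.4110 K
Q = 246.1030 * 4.5430 * 174.4110 = 194999.5085 W

194999.5085 W


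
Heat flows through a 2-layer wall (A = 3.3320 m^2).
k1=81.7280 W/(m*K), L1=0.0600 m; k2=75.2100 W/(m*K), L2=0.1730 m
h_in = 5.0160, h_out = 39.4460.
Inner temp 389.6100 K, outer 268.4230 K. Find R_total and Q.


R_conv_in = 1/(5.0160*3.3320) = 0.0598
R_1 = 0.0600/(81.7280*3.3320) = 0.0002
R_2 = 0.1730/(75.2100*3.3320) = 0.0007
R_conv_out = 1/(39.4460*3.3320) = 0.0076
R_total = 0.0684 K/W
Q = 121.1870 / 0.0684 = 1772.9944 W

R_total = 0.0684 K/W, Q = 1772.9944 W


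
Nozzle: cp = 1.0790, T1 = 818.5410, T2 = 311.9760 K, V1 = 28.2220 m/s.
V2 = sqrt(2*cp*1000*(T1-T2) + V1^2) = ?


dT = 506.5650 K
2*cp*1000*dT = 1093167.2700
V1^2 = 796.4813
V2 = sqrt(1093963.7513) = 1045.9272 m/s

1045.9272 m/s


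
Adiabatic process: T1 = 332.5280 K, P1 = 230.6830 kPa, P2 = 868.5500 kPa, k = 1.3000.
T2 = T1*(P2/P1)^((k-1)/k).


(k-1)/k = 0.2308
(P2/P1)^exp = 1.3579
T2 = 332.5280 * 1.3579 = 451.5443 K

451.5443 K


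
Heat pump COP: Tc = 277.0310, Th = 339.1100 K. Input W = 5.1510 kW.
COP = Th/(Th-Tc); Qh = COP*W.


COP = 339.1100 / 62.0790 = 5.4626
Qh = 5.4626 * 5.1510 = 28.1376 kW

COP = 5.4626, Qh = 28.1376 kW


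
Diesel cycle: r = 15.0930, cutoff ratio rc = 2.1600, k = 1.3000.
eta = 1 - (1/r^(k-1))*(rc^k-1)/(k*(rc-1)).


r^(k-1) = 2.2575
rc^k = 2.7214
eta = 0.4944 = 49.4357%

49.4357%


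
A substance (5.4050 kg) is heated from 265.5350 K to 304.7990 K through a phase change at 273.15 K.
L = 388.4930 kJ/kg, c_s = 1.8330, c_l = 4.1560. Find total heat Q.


Q1 (sensible, solid) = 5.4050 * 1.8330 * 7.6150 = 75.4446 kJ
Q2 (latent) = 5.4050 * 388.4930 = 2099.8047 kJ
Q3 (sensible, liquid) = 5.4050 * 4.1560 * 31.6490 = 710.9372 kJ
Q_total = 2886.1864 kJ

2886.1864 kJ
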